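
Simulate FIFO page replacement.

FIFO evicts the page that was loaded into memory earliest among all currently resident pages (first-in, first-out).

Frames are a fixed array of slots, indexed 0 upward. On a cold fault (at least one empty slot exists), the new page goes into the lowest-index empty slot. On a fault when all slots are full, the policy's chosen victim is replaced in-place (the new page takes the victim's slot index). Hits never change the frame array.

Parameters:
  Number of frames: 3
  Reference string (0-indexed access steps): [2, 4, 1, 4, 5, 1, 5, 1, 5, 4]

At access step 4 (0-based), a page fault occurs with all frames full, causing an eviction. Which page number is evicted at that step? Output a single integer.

Answer: 2

Derivation:
Step 0: ref 2 -> FAULT, frames=[2,-,-]
Step 1: ref 4 -> FAULT, frames=[2,4,-]
Step 2: ref 1 -> FAULT, frames=[2,4,1]
Step 3: ref 4 -> HIT, frames=[2,4,1]
Step 4: ref 5 -> FAULT, evict 2, frames=[5,4,1]
At step 4: evicted page 2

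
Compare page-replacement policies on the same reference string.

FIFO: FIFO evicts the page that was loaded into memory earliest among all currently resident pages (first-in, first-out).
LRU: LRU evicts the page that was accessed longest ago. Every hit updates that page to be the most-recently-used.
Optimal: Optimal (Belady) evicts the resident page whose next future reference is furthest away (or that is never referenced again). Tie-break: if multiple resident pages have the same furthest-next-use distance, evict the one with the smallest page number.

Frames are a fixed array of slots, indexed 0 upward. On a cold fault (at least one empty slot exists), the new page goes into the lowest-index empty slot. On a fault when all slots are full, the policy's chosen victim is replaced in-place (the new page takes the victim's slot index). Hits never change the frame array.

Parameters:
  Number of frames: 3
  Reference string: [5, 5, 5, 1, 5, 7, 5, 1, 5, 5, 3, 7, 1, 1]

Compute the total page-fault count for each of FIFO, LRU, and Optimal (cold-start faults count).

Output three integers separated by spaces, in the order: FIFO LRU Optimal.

--- FIFO ---
  step 0: ref 5 -> FAULT, frames=[5,-,-] (faults so far: 1)
  step 1: ref 5 -> HIT, frames=[5,-,-] (faults so far: 1)
  step 2: ref 5 -> HIT, frames=[5,-,-] (faults so far: 1)
  step 3: ref 1 -> FAULT, frames=[5,1,-] (faults so far: 2)
  step 4: ref 5 -> HIT, frames=[5,1,-] (faults so far: 2)
  step 5: ref 7 -> FAULT, frames=[5,1,7] (faults so far: 3)
  step 6: ref 5 -> HIT, frames=[5,1,7] (faults so far: 3)
  step 7: ref 1 -> HIT, frames=[5,1,7] (faults so far: 3)
  step 8: ref 5 -> HIT, frames=[5,1,7] (faults so far: 3)
  step 9: ref 5 -> HIT, frames=[5,1,7] (faults so far: 3)
  step 10: ref 3 -> FAULT, evict 5, frames=[3,1,7] (faults so far: 4)
  step 11: ref 7 -> HIT, frames=[3,1,7] (faults so far: 4)
  step 12: ref 1 -> HIT, frames=[3,1,7] (faults so far: 4)
  step 13: ref 1 -> HIT, frames=[3,1,7] (faults so far: 4)
  FIFO total faults: 4
--- LRU ---
  step 0: ref 5 -> FAULT, frames=[5,-,-] (faults so far: 1)
  step 1: ref 5 -> HIT, frames=[5,-,-] (faults so far: 1)
  step 2: ref 5 -> HIT, frames=[5,-,-] (faults so far: 1)
  step 3: ref 1 -> FAULT, frames=[5,1,-] (faults so far: 2)
  step 4: ref 5 -> HIT, frames=[5,1,-] (faults so far: 2)
  step 5: ref 7 -> FAULT, frames=[5,1,7] (faults so far: 3)
  step 6: ref 5 -> HIT, frames=[5,1,7] (faults so far: 3)
  step 7: ref 1 -> HIT, frames=[5,1,7] (faults so far: 3)
  step 8: ref 5 -> HIT, frames=[5,1,7] (faults so far: 3)
  step 9: ref 5 -> HIT, frames=[5,1,7] (faults so far: 3)
  step 10: ref 3 -> FAULT, evict 7, frames=[5,1,3] (faults so far: 4)
  step 11: ref 7 -> FAULT, evict 1, frames=[5,7,3] (faults so far: 5)
  step 12: ref 1 -> FAULT, evict 5, frames=[1,7,3] (faults so far: 6)
  step 13: ref 1 -> HIT, frames=[1,7,3] (faults so far: 6)
  LRU total faults: 6
--- Optimal ---
  step 0: ref 5 -> FAULT, frames=[5,-,-] (faults so far: 1)
  step 1: ref 5 -> HIT, frames=[5,-,-] (faults so far: 1)
  step 2: ref 5 -> HIT, frames=[5,-,-] (faults so far: 1)
  step 3: ref 1 -> FAULT, frames=[5,1,-] (faults so far: 2)
  step 4: ref 5 -> HIT, frames=[5,1,-] (faults so far: 2)
  step 5: ref 7 -> FAULT, frames=[5,1,7] (faults so far: 3)
  step 6: ref 5 -> HIT, frames=[5,1,7] (faults so far: 3)
  step 7: ref 1 -> HIT, frames=[5,1,7] (faults so far: 3)
  step 8: ref 5 -> HIT, frames=[5,1,7] (faults so far: 3)
  step 9: ref 5 -> HIT, frames=[5,1,7] (faults so far: 3)
  step 10: ref 3 -> FAULT, evict 5, frames=[3,1,7] (faults so far: 4)
  step 11: ref 7 -> HIT, frames=[3,1,7] (faults so far: 4)
  step 12: ref 1 -> HIT, frames=[3,1,7] (faults so far: 4)
  step 13: ref 1 -> HIT, frames=[3,1,7] (faults so far: 4)
  Optimal total faults: 4

Answer: 4 6 4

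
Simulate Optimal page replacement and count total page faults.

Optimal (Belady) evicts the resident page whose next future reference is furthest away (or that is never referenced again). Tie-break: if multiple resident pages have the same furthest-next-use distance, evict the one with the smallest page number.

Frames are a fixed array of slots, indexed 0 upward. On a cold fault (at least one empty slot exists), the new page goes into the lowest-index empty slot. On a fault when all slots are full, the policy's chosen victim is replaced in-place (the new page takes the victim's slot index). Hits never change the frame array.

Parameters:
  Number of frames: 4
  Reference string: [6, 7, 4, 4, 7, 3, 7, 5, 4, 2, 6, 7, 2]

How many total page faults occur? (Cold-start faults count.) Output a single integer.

Answer: 6

Derivation:
Step 0: ref 6 → FAULT, frames=[6,-,-,-]
Step 1: ref 7 → FAULT, frames=[6,7,-,-]
Step 2: ref 4 → FAULT, frames=[6,7,4,-]
Step 3: ref 4 → HIT, frames=[6,7,4,-]
Step 4: ref 7 → HIT, frames=[6,7,4,-]
Step 5: ref 3 → FAULT, frames=[6,7,4,3]
Step 6: ref 7 → HIT, frames=[6,7,4,3]
Step 7: ref 5 → FAULT (evict 3), frames=[6,7,4,5]
Step 8: ref 4 → HIT, frames=[6,7,4,5]
Step 9: ref 2 → FAULT (evict 4), frames=[6,7,2,5]
Step 10: ref 6 → HIT, frames=[6,7,2,5]
Step 11: ref 7 → HIT, frames=[6,7,2,5]
Step 12: ref 2 → HIT, frames=[6,7,2,5]
Total faults: 6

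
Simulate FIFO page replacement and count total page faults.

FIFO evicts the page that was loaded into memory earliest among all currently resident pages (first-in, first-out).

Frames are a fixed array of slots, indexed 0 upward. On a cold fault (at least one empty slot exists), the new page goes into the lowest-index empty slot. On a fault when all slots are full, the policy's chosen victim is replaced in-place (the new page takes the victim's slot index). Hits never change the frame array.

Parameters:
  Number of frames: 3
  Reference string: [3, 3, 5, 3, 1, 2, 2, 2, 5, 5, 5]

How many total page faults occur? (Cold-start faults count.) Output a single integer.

Step 0: ref 3 → FAULT, frames=[3,-,-]
Step 1: ref 3 → HIT, frames=[3,-,-]
Step 2: ref 5 → FAULT, frames=[3,5,-]
Step 3: ref 3 → HIT, frames=[3,5,-]
Step 4: ref 1 → FAULT, frames=[3,5,1]
Step 5: ref 2 → FAULT (evict 3), frames=[2,5,1]
Step 6: ref 2 → HIT, frames=[2,5,1]
Step 7: ref 2 → HIT, frames=[2,5,1]
Step 8: ref 5 → HIT, frames=[2,5,1]
Step 9: ref 5 → HIT, frames=[2,5,1]
Step 10: ref 5 → HIT, frames=[2,5,1]
Total faults: 4

Answer: 4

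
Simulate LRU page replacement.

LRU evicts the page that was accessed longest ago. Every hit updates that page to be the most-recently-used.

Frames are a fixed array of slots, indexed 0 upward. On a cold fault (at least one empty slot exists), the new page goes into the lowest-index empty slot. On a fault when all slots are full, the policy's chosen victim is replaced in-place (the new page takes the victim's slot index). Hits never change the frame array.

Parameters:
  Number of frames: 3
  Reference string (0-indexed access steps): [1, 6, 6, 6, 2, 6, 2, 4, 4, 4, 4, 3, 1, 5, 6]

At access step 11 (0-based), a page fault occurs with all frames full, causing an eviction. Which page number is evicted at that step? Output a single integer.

Answer: 6

Derivation:
Step 0: ref 1 -> FAULT, frames=[1,-,-]
Step 1: ref 6 -> FAULT, frames=[1,6,-]
Step 2: ref 6 -> HIT, frames=[1,6,-]
Step 3: ref 6 -> HIT, frames=[1,6,-]
Step 4: ref 2 -> FAULT, frames=[1,6,2]
Step 5: ref 6 -> HIT, frames=[1,6,2]
Step 6: ref 2 -> HIT, frames=[1,6,2]
Step 7: ref 4 -> FAULT, evict 1, frames=[4,6,2]
Step 8: ref 4 -> HIT, frames=[4,6,2]
Step 9: ref 4 -> HIT, frames=[4,6,2]
Step 10: ref 4 -> HIT, frames=[4,6,2]
Step 11: ref 3 -> FAULT, evict 6, frames=[4,3,2]
At step 11: evicted page 6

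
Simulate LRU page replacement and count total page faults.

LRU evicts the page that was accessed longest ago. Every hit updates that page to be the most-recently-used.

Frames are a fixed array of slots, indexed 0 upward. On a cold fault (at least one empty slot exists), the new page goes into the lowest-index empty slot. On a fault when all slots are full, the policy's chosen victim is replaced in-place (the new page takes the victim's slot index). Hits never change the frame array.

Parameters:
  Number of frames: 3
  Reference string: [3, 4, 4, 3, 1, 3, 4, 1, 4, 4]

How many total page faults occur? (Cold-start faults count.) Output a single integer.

Step 0: ref 3 → FAULT, frames=[3,-,-]
Step 1: ref 4 → FAULT, frames=[3,4,-]
Step 2: ref 4 → HIT, frames=[3,4,-]
Step 3: ref 3 → HIT, frames=[3,4,-]
Step 4: ref 1 → FAULT, frames=[3,4,1]
Step 5: ref 3 → HIT, frames=[3,4,1]
Step 6: ref 4 → HIT, frames=[3,4,1]
Step 7: ref 1 → HIT, frames=[3,4,1]
Step 8: ref 4 → HIT, frames=[3,4,1]
Step 9: ref 4 → HIT, frames=[3,4,1]
Total faults: 3

Answer: 3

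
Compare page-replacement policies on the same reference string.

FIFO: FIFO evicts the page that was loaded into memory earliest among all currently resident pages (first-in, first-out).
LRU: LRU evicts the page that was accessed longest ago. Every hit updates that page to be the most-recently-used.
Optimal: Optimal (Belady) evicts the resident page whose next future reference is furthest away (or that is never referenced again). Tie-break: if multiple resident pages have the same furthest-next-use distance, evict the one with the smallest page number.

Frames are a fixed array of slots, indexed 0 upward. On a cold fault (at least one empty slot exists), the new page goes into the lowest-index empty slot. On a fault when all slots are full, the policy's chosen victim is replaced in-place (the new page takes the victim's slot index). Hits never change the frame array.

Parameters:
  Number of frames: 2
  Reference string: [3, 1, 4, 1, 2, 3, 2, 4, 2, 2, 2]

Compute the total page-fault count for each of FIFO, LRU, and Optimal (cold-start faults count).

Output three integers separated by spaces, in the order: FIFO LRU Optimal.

--- FIFO ---
  step 0: ref 3 -> FAULT, frames=[3,-] (faults so far: 1)
  step 1: ref 1 -> FAULT, frames=[3,1] (faults so far: 2)
  step 2: ref 4 -> FAULT, evict 3, frames=[4,1] (faults so far: 3)
  step 3: ref 1 -> HIT, frames=[4,1] (faults so far: 3)
  step 4: ref 2 -> FAULT, evict 1, frames=[4,2] (faults so far: 4)
  step 5: ref 3 -> FAULT, evict 4, frames=[3,2] (faults so far: 5)
  step 6: ref 2 -> HIT, frames=[3,2] (faults so far: 5)
  step 7: ref 4 -> FAULT, evict 2, frames=[3,4] (faults so far: 6)
  step 8: ref 2 -> FAULT, evict 3, frames=[2,4] (faults so far: 7)
  step 9: ref 2 -> HIT, frames=[2,4] (faults so far: 7)
  step 10: ref 2 -> HIT, frames=[2,4] (faults so far: 7)
  FIFO total faults: 7
--- LRU ---
  step 0: ref 3 -> FAULT, frames=[3,-] (faults so far: 1)
  step 1: ref 1 -> FAULT, frames=[3,1] (faults so far: 2)
  step 2: ref 4 -> FAULT, evict 3, frames=[4,1] (faults so far: 3)
  step 3: ref 1 -> HIT, frames=[4,1] (faults so far: 3)
  step 4: ref 2 -> FAULT, evict 4, frames=[2,1] (faults so far: 4)
  step 5: ref 3 -> FAULT, evict 1, frames=[2,3] (faults so far: 5)
  step 6: ref 2 -> HIT, frames=[2,3] (faults so far: 5)
  step 7: ref 4 -> FAULT, evict 3, frames=[2,4] (faults so far: 6)
  step 8: ref 2 -> HIT, frames=[2,4] (faults so far: 6)
  step 9: ref 2 -> HIT, frames=[2,4] (faults so far: 6)
  step 10: ref 2 -> HIT, frames=[2,4] (faults so far: 6)
  LRU total faults: 6
--- Optimal ---
  step 0: ref 3 -> FAULT, frames=[3,-] (faults so far: 1)
  step 1: ref 1 -> FAULT, frames=[3,1] (faults so far: 2)
  step 2: ref 4 -> FAULT, evict 3, frames=[4,1] (faults so far: 3)
  step 3: ref 1 -> HIT, frames=[4,1] (faults so far: 3)
  step 4: ref 2 -> FAULT, evict 1, frames=[4,2] (faults so far: 4)
  step 5: ref 3 -> FAULT, evict 4, frames=[3,2] (faults so far: 5)
  step 6: ref 2 -> HIT, frames=[3,2] (faults so far: 5)
  step 7: ref 4 -> FAULT, evict 3, frames=[4,2] (faults so far: 6)
  step 8: ref 2 -> HIT, frames=[4,2] (faults so far: 6)
  step 9: ref 2 -> HIT, frames=[4,2] (faults so far: 6)
  step 10: ref 2 -> HIT, frames=[4,2] (faults so far: 6)
  Optimal total faults: 6

Answer: 7 6 6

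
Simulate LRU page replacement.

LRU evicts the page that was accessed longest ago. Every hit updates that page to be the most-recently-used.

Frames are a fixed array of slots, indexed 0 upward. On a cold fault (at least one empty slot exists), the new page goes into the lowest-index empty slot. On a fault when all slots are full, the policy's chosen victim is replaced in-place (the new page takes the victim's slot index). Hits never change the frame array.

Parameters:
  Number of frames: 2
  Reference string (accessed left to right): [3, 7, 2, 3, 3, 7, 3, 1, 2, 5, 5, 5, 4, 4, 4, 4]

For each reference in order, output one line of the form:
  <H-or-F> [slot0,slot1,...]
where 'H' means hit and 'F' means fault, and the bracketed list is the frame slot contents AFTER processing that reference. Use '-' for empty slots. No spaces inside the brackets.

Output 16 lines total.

F [3,-]
F [3,7]
F [2,7]
F [2,3]
H [2,3]
F [7,3]
H [7,3]
F [1,3]
F [1,2]
F [5,2]
H [5,2]
H [5,2]
F [5,4]
H [5,4]
H [5,4]
H [5,4]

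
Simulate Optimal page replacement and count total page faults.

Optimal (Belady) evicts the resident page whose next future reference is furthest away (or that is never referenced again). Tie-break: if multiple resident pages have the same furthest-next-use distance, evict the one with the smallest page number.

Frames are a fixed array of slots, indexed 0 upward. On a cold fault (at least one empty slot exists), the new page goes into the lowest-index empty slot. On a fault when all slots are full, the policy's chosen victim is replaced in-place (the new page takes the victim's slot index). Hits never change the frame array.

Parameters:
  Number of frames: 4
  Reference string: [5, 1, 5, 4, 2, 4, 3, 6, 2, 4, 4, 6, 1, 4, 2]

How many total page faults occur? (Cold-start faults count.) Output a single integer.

Answer: 6

Derivation:
Step 0: ref 5 → FAULT, frames=[5,-,-,-]
Step 1: ref 1 → FAULT, frames=[5,1,-,-]
Step 2: ref 5 → HIT, frames=[5,1,-,-]
Step 3: ref 4 → FAULT, frames=[5,1,4,-]
Step 4: ref 2 → FAULT, frames=[5,1,4,2]
Step 5: ref 4 → HIT, frames=[5,1,4,2]
Step 6: ref 3 → FAULT (evict 5), frames=[3,1,4,2]
Step 7: ref 6 → FAULT (evict 3), frames=[6,1,4,2]
Step 8: ref 2 → HIT, frames=[6,1,4,2]
Step 9: ref 4 → HIT, frames=[6,1,4,2]
Step 10: ref 4 → HIT, frames=[6,1,4,2]
Step 11: ref 6 → HIT, frames=[6,1,4,2]
Step 12: ref 1 → HIT, frames=[6,1,4,2]
Step 13: ref 4 → HIT, frames=[6,1,4,2]
Step 14: ref 2 → HIT, frames=[6,1,4,2]
Total faults: 6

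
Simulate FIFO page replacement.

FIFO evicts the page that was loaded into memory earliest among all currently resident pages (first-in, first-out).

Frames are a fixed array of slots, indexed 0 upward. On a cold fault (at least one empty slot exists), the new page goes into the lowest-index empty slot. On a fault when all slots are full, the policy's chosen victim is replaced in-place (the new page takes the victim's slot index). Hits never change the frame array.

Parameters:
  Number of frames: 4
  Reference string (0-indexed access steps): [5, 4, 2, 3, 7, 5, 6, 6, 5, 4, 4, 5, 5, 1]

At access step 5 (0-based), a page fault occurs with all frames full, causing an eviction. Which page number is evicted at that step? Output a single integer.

Answer: 4

Derivation:
Step 0: ref 5 -> FAULT, frames=[5,-,-,-]
Step 1: ref 4 -> FAULT, frames=[5,4,-,-]
Step 2: ref 2 -> FAULT, frames=[5,4,2,-]
Step 3: ref 3 -> FAULT, frames=[5,4,2,3]
Step 4: ref 7 -> FAULT, evict 5, frames=[7,4,2,3]
Step 5: ref 5 -> FAULT, evict 4, frames=[7,5,2,3]
At step 5: evicted page 4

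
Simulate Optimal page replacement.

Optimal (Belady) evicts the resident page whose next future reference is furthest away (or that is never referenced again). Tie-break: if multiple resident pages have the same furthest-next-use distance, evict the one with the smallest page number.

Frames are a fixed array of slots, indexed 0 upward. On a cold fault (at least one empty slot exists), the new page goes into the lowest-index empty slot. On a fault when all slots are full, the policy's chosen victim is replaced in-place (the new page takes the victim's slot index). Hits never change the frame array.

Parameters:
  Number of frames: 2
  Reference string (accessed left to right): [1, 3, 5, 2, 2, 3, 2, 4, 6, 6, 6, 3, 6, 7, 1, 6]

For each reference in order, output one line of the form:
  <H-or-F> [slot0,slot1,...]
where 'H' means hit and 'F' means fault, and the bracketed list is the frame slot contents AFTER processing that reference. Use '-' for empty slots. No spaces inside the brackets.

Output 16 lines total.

F [1,-]
F [1,3]
F [5,3]
F [2,3]
H [2,3]
H [2,3]
H [2,3]
F [4,3]
F [6,3]
H [6,3]
H [6,3]
H [6,3]
H [6,3]
F [6,7]
F [6,1]
H [6,1]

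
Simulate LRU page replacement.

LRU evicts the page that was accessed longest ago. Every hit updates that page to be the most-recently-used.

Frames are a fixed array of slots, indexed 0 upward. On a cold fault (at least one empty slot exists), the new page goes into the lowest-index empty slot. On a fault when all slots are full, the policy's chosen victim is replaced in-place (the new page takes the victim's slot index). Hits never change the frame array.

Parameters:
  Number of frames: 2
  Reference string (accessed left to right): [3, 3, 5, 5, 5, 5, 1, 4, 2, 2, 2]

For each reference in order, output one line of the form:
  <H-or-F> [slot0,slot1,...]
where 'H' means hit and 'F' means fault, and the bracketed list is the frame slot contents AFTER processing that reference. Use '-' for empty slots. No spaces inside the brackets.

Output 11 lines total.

F [3,-]
H [3,-]
F [3,5]
H [3,5]
H [3,5]
H [3,5]
F [1,5]
F [1,4]
F [2,4]
H [2,4]
H [2,4]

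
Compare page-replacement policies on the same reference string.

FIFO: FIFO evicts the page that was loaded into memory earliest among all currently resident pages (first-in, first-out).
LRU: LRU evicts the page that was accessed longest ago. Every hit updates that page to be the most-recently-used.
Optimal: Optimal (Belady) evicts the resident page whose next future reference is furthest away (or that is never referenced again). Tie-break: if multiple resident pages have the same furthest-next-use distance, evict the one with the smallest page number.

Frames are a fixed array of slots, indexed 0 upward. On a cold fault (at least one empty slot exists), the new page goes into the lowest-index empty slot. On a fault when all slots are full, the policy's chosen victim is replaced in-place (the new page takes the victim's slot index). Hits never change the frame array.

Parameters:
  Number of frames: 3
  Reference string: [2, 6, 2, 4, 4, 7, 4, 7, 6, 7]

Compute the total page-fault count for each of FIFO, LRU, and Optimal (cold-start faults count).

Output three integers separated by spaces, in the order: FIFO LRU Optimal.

--- FIFO ---
  step 0: ref 2 -> FAULT, frames=[2,-,-] (faults so far: 1)
  step 1: ref 6 -> FAULT, frames=[2,6,-] (faults so far: 2)
  step 2: ref 2 -> HIT, frames=[2,6,-] (faults so far: 2)
  step 3: ref 4 -> FAULT, frames=[2,6,4] (faults so far: 3)
  step 4: ref 4 -> HIT, frames=[2,6,4] (faults so far: 3)
  step 5: ref 7 -> FAULT, evict 2, frames=[7,6,4] (faults so far: 4)
  step 6: ref 4 -> HIT, frames=[7,6,4] (faults so far: 4)
  step 7: ref 7 -> HIT, frames=[7,6,4] (faults so far: 4)
  step 8: ref 6 -> HIT, frames=[7,6,4] (faults so far: 4)
  step 9: ref 7 -> HIT, frames=[7,6,4] (faults so far: 4)
  FIFO total faults: 4
--- LRU ---
  step 0: ref 2 -> FAULT, frames=[2,-,-] (faults so far: 1)
  step 1: ref 6 -> FAULT, frames=[2,6,-] (faults so far: 2)
  step 2: ref 2 -> HIT, frames=[2,6,-] (faults so far: 2)
  step 3: ref 4 -> FAULT, frames=[2,6,4] (faults so far: 3)
  step 4: ref 4 -> HIT, frames=[2,6,4] (faults so far: 3)
  step 5: ref 7 -> FAULT, evict 6, frames=[2,7,4] (faults so far: 4)
  step 6: ref 4 -> HIT, frames=[2,7,4] (faults so far: 4)
  step 7: ref 7 -> HIT, frames=[2,7,4] (faults so far: 4)
  step 8: ref 6 -> FAULT, evict 2, frames=[6,7,4] (faults so far: 5)
  step 9: ref 7 -> HIT, frames=[6,7,4] (faults so far: 5)
  LRU total faults: 5
--- Optimal ---
  step 0: ref 2 -> FAULT, frames=[2,-,-] (faults so far: 1)
  step 1: ref 6 -> FAULT, frames=[2,6,-] (faults so far: 2)
  step 2: ref 2 -> HIT, frames=[2,6,-] (faults so far: 2)
  step 3: ref 4 -> FAULT, frames=[2,6,4] (faults so far: 3)
  step 4: ref 4 -> HIT, frames=[2,6,4] (faults so far: 3)
  step 5: ref 7 -> FAULT, evict 2, frames=[7,6,4] (faults so far: 4)
  step 6: ref 4 -> HIT, frames=[7,6,4] (faults so far: 4)
  step 7: ref 7 -> HIT, frames=[7,6,4] (faults so far: 4)
  step 8: ref 6 -> HIT, frames=[7,6,4] (faults so far: 4)
  step 9: ref 7 -> HIT, frames=[7,6,4] (faults so far: 4)
  Optimal total faults: 4

Answer: 4 5 4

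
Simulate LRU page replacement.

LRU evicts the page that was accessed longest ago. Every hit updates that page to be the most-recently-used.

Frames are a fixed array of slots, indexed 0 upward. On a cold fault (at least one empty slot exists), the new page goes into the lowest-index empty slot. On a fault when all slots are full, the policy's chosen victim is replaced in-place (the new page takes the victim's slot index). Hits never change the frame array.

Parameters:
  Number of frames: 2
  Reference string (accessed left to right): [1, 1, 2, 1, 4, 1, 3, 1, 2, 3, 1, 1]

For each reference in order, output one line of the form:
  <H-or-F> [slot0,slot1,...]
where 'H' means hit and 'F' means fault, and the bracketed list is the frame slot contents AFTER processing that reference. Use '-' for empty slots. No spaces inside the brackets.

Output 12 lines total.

F [1,-]
H [1,-]
F [1,2]
H [1,2]
F [1,4]
H [1,4]
F [1,3]
H [1,3]
F [1,2]
F [3,2]
F [3,1]
H [3,1]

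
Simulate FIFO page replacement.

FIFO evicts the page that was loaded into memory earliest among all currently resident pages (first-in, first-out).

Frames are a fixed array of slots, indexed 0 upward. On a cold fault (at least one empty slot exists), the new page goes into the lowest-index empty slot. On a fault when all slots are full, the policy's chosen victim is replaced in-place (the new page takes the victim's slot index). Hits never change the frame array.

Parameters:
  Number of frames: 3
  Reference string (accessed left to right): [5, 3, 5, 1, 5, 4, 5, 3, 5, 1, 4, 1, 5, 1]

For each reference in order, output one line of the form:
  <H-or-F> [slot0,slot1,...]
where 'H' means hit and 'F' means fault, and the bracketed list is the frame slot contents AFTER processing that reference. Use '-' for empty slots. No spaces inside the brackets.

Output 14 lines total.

F [5,-,-]
F [5,3,-]
H [5,3,-]
F [5,3,1]
H [5,3,1]
F [4,3,1]
F [4,5,1]
F [4,5,3]
H [4,5,3]
F [1,5,3]
F [1,4,3]
H [1,4,3]
F [1,4,5]
H [1,4,5]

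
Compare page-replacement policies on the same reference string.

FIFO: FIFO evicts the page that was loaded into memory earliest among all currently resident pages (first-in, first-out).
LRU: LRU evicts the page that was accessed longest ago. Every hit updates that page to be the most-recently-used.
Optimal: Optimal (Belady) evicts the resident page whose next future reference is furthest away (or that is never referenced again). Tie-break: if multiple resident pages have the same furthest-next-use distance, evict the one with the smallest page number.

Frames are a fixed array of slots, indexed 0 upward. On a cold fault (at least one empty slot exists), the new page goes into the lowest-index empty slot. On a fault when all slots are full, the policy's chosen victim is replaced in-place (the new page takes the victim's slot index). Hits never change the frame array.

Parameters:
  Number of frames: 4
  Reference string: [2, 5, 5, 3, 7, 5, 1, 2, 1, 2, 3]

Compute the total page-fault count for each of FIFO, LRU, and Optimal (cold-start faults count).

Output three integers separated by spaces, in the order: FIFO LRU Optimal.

--- FIFO ---
  step 0: ref 2 -> FAULT, frames=[2,-,-,-] (faults so far: 1)
  step 1: ref 5 -> FAULT, frames=[2,5,-,-] (faults so far: 2)
  step 2: ref 5 -> HIT, frames=[2,5,-,-] (faults so far: 2)
  step 3: ref 3 -> FAULT, frames=[2,5,3,-] (faults so far: 3)
  step 4: ref 7 -> FAULT, frames=[2,5,3,7] (faults so far: 4)
  step 5: ref 5 -> HIT, frames=[2,5,3,7] (faults so far: 4)
  step 6: ref 1 -> FAULT, evict 2, frames=[1,5,3,7] (faults so far: 5)
  step 7: ref 2 -> FAULT, evict 5, frames=[1,2,3,7] (faults so far: 6)
  step 8: ref 1 -> HIT, frames=[1,2,3,7] (faults so far: 6)
  step 9: ref 2 -> HIT, frames=[1,2,3,7] (faults so far: 6)
  step 10: ref 3 -> HIT, frames=[1,2,3,7] (faults so far: 6)
  FIFO total faults: 6
--- LRU ---
  step 0: ref 2 -> FAULT, frames=[2,-,-,-] (faults so far: 1)
  step 1: ref 5 -> FAULT, frames=[2,5,-,-] (faults so far: 2)
  step 2: ref 5 -> HIT, frames=[2,5,-,-] (faults so far: 2)
  step 3: ref 3 -> FAULT, frames=[2,5,3,-] (faults so far: 3)
  step 4: ref 7 -> FAULT, frames=[2,5,3,7] (faults so far: 4)
  step 5: ref 5 -> HIT, frames=[2,5,3,7] (faults so far: 4)
  step 6: ref 1 -> FAULT, evict 2, frames=[1,5,3,7] (faults so far: 5)
  step 7: ref 2 -> FAULT, evict 3, frames=[1,5,2,7] (faults so far: 6)
  step 8: ref 1 -> HIT, frames=[1,5,2,7] (faults so far: 6)
  step 9: ref 2 -> HIT, frames=[1,5,2,7] (faults so far: 6)
  step 10: ref 3 -> FAULT, evict 7, frames=[1,5,2,3] (faults so far: 7)
  LRU total faults: 7
--- Optimal ---
  step 0: ref 2 -> FAULT, frames=[2,-,-,-] (faults so far: 1)
  step 1: ref 5 -> FAULT, frames=[2,5,-,-] (faults so far: 2)
  step 2: ref 5 -> HIT, frames=[2,5,-,-] (faults so far: 2)
  step 3: ref 3 -> FAULT, frames=[2,5,3,-] (faults so far: 3)
  step 4: ref 7 -> FAULT, frames=[2,5,3,7] (faults so far: 4)
  step 5: ref 5 -> HIT, frames=[2,5,3,7] (faults so far: 4)
  step 6: ref 1 -> FAULT, evict 5, frames=[2,1,3,7] (faults so far: 5)
  step 7: ref 2 -> HIT, frames=[2,1,3,7] (faults so far: 5)
  step 8: ref 1 -> HIT, frames=[2,1,3,7] (faults so far: 5)
  step 9: ref 2 -> HIT, frames=[2,1,3,7] (faults so far: 5)
  step 10: ref 3 -> HIT, frames=[2,1,3,7] (faults so far: 5)
  Optimal total faults: 5

Answer: 6 7 5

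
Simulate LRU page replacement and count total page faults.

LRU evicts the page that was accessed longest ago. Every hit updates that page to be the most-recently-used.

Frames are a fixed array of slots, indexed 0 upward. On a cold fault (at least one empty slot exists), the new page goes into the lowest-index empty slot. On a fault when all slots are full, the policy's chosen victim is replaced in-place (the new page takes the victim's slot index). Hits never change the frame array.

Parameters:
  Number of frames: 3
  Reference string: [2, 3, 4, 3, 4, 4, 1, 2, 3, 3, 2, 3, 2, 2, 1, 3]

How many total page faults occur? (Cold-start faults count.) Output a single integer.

Step 0: ref 2 → FAULT, frames=[2,-,-]
Step 1: ref 3 → FAULT, frames=[2,3,-]
Step 2: ref 4 → FAULT, frames=[2,3,4]
Step 3: ref 3 → HIT, frames=[2,3,4]
Step 4: ref 4 → HIT, frames=[2,3,4]
Step 5: ref 4 → HIT, frames=[2,3,4]
Step 6: ref 1 → FAULT (evict 2), frames=[1,3,4]
Step 7: ref 2 → FAULT (evict 3), frames=[1,2,4]
Step 8: ref 3 → FAULT (evict 4), frames=[1,2,3]
Step 9: ref 3 → HIT, frames=[1,2,3]
Step 10: ref 2 → HIT, frames=[1,2,3]
Step 11: ref 3 → HIT, frames=[1,2,3]
Step 12: ref 2 → HIT, frames=[1,2,3]
Step 13: ref 2 → HIT, frames=[1,2,3]
Step 14: ref 1 → HIT, frames=[1,2,3]
Step 15: ref 3 → HIT, frames=[1,2,3]
Total faults: 6

Answer: 6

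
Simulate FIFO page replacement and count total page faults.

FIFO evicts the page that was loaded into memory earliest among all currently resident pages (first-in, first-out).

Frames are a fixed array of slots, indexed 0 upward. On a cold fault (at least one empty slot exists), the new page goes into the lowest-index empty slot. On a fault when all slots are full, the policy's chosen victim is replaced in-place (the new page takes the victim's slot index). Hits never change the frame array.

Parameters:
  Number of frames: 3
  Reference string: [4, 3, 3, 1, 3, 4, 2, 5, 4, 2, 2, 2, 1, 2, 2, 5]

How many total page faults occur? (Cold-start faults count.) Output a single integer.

Step 0: ref 4 → FAULT, frames=[4,-,-]
Step 1: ref 3 → FAULT, frames=[4,3,-]
Step 2: ref 3 → HIT, frames=[4,3,-]
Step 3: ref 1 → FAULT, frames=[4,3,1]
Step 4: ref 3 → HIT, frames=[4,3,1]
Step 5: ref 4 → HIT, frames=[4,3,1]
Step 6: ref 2 → FAULT (evict 4), frames=[2,3,1]
Step 7: ref 5 → FAULT (evict 3), frames=[2,5,1]
Step 8: ref 4 → FAULT (evict 1), frames=[2,5,4]
Step 9: ref 2 → HIT, frames=[2,5,4]
Step 10: ref 2 → HIT, frames=[2,5,4]
Step 11: ref 2 → HIT, frames=[2,5,4]
Step 12: ref 1 → FAULT (evict 2), frames=[1,5,4]
Step 13: ref 2 → FAULT (evict 5), frames=[1,2,4]
Step 14: ref 2 → HIT, frames=[1,2,4]
Step 15: ref 5 → FAULT (evict 4), frames=[1,2,5]
Total faults: 9

Answer: 9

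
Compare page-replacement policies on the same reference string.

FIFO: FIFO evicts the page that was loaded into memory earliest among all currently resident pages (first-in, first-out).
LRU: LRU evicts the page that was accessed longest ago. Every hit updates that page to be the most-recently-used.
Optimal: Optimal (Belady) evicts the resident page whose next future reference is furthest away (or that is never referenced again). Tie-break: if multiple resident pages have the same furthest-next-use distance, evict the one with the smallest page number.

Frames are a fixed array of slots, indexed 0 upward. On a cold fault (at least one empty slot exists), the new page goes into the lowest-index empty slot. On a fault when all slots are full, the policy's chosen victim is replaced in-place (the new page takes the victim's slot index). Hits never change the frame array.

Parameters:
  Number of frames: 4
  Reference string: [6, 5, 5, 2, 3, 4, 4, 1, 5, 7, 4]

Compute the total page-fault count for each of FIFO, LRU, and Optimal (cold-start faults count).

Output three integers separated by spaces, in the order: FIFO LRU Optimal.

--- FIFO ---
  step 0: ref 6 -> FAULT, frames=[6,-,-,-] (faults so far: 1)
  step 1: ref 5 -> FAULT, frames=[6,5,-,-] (faults so far: 2)
  step 2: ref 5 -> HIT, frames=[6,5,-,-] (faults so far: 2)
  step 3: ref 2 -> FAULT, frames=[6,5,2,-] (faults so far: 3)
  step 4: ref 3 -> FAULT, frames=[6,5,2,3] (faults so far: 4)
  step 5: ref 4 -> FAULT, evict 6, frames=[4,5,2,3] (faults so far: 5)
  step 6: ref 4 -> HIT, frames=[4,5,2,3] (faults so far: 5)
  step 7: ref 1 -> FAULT, evict 5, frames=[4,1,2,3] (faults so far: 6)
  step 8: ref 5 -> FAULT, evict 2, frames=[4,1,5,3] (faults so far: 7)
  step 9: ref 7 -> FAULT, evict 3, frames=[4,1,5,7] (faults so far: 8)
  step 10: ref 4 -> HIT, frames=[4,1,5,7] (faults so far: 8)
  FIFO total faults: 8
--- LRU ---
  step 0: ref 6 -> FAULT, frames=[6,-,-,-] (faults so far: 1)
  step 1: ref 5 -> FAULT, frames=[6,5,-,-] (faults so far: 2)
  step 2: ref 5 -> HIT, frames=[6,5,-,-] (faults so far: 2)
  step 3: ref 2 -> FAULT, frames=[6,5,2,-] (faults so far: 3)
  step 4: ref 3 -> FAULT, frames=[6,5,2,3] (faults so far: 4)
  step 5: ref 4 -> FAULT, evict 6, frames=[4,5,2,3] (faults so far: 5)
  step 6: ref 4 -> HIT, frames=[4,5,2,3] (faults so far: 5)
  step 7: ref 1 -> FAULT, evict 5, frames=[4,1,2,3] (faults so far: 6)
  step 8: ref 5 -> FAULT, evict 2, frames=[4,1,5,3] (faults so far: 7)
  step 9: ref 7 -> FAULT, evict 3, frames=[4,1,5,7] (faults so far: 8)
  step 10: ref 4 -> HIT, frames=[4,1,5,7] (faults so far: 8)
  LRU total faults: 8
--- Optimal ---
  step 0: ref 6 -> FAULT, frames=[6,-,-,-] (faults so far: 1)
  step 1: ref 5 -> FAULT, frames=[6,5,-,-] (faults so far: 2)
  step 2: ref 5 -> HIT, frames=[6,5,-,-] (faults so far: 2)
  step 3: ref 2 -> FAULT, frames=[6,5,2,-] (faults so far: 3)
  step 4: ref 3 -> FAULT, frames=[6,5,2,3] (faults so far: 4)
  step 5: ref 4 -> FAULT, evict 2, frames=[6,5,4,3] (faults so far: 5)
  step 6: ref 4 -> HIT, frames=[6,5,4,3] (faults so far: 5)
  step 7: ref 1 -> FAULT, evict 3, frames=[6,5,4,1] (faults so far: 6)
  step 8: ref 5 -> HIT, frames=[6,5,4,1] (faults so far: 6)
  step 9: ref 7 -> FAULT, evict 1, frames=[6,5,4,7] (faults so far: 7)
  step 10: ref 4 -> HIT, frames=[6,5,4,7] (faults so far: 7)
  Optimal total faults: 7

Answer: 8 8 7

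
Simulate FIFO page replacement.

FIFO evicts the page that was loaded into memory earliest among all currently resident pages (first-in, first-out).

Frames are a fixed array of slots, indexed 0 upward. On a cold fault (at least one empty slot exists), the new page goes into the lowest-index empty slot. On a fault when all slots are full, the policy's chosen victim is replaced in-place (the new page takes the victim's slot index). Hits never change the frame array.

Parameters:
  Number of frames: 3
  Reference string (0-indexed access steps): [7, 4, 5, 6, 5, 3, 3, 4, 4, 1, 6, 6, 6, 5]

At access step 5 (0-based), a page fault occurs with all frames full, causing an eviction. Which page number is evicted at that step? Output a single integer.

Step 0: ref 7 -> FAULT, frames=[7,-,-]
Step 1: ref 4 -> FAULT, frames=[7,4,-]
Step 2: ref 5 -> FAULT, frames=[7,4,5]
Step 3: ref 6 -> FAULT, evict 7, frames=[6,4,5]
Step 4: ref 5 -> HIT, frames=[6,4,5]
Step 5: ref 3 -> FAULT, evict 4, frames=[6,3,5]
At step 5: evicted page 4

Answer: 4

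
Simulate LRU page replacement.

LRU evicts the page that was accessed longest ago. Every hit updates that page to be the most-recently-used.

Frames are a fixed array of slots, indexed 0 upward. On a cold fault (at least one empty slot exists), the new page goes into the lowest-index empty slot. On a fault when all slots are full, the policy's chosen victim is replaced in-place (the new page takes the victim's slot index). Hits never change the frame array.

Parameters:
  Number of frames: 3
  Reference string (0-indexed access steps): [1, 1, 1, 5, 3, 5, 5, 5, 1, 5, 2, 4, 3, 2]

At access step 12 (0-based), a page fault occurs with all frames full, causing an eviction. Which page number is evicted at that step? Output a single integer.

Answer: 5

Derivation:
Step 0: ref 1 -> FAULT, frames=[1,-,-]
Step 1: ref 1 -> HIT, frames=[1,-,-]
Step 2: ref 1 -> HIT, frames=[1,-,-]
Step 3: ref 5 -> FAULT, frames=[1,5,-]
Step 4: ref 3 -> FAULT, frames=[1,5,3]
Step 5: ref 5 -> HIT, frames=[1,5,3]
Step 6: ref 5 -> HIT, frames=[1,5,3]
Step 7: ref 5 -> HIT, frames=[1,5,3]
Step 8: ref 1 -> HIT, frames=[1,5,3]
Step 9: ref 5 -> HIT, frames=[1,5,3]
Step 10: ref 2 -> FAULT, evict 3, frames=[1,5,2]
Step 11: ref 4 -> FAULT, evict 1, frames=[4,5,2]
Step 12: ref 3 -> FAULT, evict 5, frames=[4,3,2]
At step 12: evicted page 5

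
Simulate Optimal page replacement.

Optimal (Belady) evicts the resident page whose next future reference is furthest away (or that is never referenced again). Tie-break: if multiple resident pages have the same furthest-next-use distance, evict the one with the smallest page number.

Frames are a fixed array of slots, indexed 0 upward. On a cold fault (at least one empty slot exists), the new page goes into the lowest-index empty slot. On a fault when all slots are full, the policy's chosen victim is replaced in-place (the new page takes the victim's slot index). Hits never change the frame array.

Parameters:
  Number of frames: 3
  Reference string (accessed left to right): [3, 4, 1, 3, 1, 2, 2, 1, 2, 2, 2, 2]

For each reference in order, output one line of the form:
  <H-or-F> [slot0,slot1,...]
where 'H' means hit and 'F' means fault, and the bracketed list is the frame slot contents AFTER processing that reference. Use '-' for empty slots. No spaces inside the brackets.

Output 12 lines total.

F [3,-,-]
F [3,4,-]
F [3,4,1]
H [3,4,1]
H [3,4,1]
F [2,4,1]
H [2,4,1]
H [2,4,1]
H [2,4,1]
H [2,4,1]
H [2,4,1]
H [2,4,1]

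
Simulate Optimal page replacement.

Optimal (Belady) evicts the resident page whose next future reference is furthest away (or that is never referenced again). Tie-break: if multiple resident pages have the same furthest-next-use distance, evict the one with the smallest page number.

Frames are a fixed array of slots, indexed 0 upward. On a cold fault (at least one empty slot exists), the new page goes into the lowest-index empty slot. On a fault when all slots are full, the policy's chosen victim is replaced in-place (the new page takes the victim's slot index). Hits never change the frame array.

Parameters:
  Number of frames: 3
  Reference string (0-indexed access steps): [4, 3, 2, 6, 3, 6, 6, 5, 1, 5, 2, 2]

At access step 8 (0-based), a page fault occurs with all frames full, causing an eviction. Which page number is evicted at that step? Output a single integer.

Answer: 6

Derivation:
Step 0: ref 4 -> FAULT, frames=[4,-,-]
Step 1: ref 3 -> FAULT, frames=[4,3,-]
Step 2: ref 2 -> FAULT, frames=[4,3,2]
Step 3: ref 6 -> FAULT, evict 4, frames=[6,3,2]
Step 4: ref 3 -> HIT, frames=[6,3,2]
Step 5: ref 6 -> HIT, frames=[6,3,2]
Step 6: ref 6 -> HIT, frames=[6,3,2]
Step 7: ref 5 -> FAULT, evict 3, frames=[6,5,2]
Step 8: ref 1 -> FAULT, evict 6, frames=[1,5,2]
At step 8: evicted page 6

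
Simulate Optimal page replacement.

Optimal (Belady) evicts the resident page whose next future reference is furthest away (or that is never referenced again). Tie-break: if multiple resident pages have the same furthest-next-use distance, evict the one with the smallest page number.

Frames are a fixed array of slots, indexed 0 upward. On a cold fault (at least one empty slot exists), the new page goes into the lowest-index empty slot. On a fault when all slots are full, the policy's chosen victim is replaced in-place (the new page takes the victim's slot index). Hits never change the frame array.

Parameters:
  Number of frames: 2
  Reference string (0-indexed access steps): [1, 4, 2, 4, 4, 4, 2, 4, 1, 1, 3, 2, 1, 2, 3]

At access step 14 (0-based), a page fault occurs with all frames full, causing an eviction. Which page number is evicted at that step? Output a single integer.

Answer: 1

Derivation:
Step 0: ref 1 -> FAULT, frames=[1,-]
Step 1: ref 4 -> FAULT, frames=[1,4]
Step 2: ref 2 -> FAULT, evict 1, frames=[2,4]
Step 3: ref 4 -> HIT, frames=[2,4]
Step 4: ref 4 -> HIT, frames=[2,4]
Step 5: ref 4 -> HIT, frames=[2,4]
Step 6: ref 2 -> HIT, frames=[2,4]
Step 7: ref 4 -> HIT, frames=[2,4]
Step 8: ref 1 -> FAULT, evict 4, frames=[2,1]
Step 9: ref 1 -> HIT, frames=[2,1]
Step 10: ref 3 -> FAULT, evict 1, frames=[2,3]
Step 11: ref 2 -> HIT, frames=[2,3]
Step 12: ref 1 -> FAULT, evict 3, frames=[2,1]
Step 13: ref 2 -> HIT, frames=[2,1]
Step 14: ref 3 -> FAULT, evict 1, frames=[2,3]
At step 14: evicted page 1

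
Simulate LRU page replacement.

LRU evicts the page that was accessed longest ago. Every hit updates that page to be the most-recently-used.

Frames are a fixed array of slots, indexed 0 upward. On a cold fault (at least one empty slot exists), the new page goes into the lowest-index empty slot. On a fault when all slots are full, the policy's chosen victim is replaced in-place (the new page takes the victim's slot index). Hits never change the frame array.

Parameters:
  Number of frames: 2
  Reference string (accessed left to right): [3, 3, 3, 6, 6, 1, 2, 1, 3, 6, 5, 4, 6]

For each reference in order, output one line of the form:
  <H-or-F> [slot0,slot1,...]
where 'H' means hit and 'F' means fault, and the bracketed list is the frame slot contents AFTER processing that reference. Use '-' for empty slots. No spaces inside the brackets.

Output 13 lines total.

F [3,-]
H [3,-]
H [3,-]
F [3,6]
H [3,6]
F [1,6]
F [1,2]
H [1,2]
F [1,3]
F [6,3]
F [6,5]
F [4,5]
F [4,6]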